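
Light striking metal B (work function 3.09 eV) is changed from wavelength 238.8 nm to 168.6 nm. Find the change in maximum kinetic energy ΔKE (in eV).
2.1618 eV

Using Einstein's equation: KE_max = hc/λ - φ

For λ₁ = 238.8 nm:
KE₁ = hc/λ₁ - φ = 5.1920 - 3.09 = 2.1020 eV

For λ₂ = 168.6 nm:
KE₂ = hc/λ₂ - φ = 7.3537 - 3.09 = 4.2637 eV

Change in KE:
ΔKE = KE₂ - KE₁ = 4.2637 - 2.1020 = 2.1618 eV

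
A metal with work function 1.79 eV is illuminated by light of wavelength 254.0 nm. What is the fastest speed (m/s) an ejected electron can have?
1.0428e+06 m/s

First, find the maximum kinetic energy:
E_photon = hc/λ = 4.8813 eV
KE_max = E_photon - φ = 4.8813 - 1.79 = 3.0913 eV

Convert to Joules: KE_max = 3.0913 × 1.602×10⁻¹⁹ J = 4.9528e-19 J

Then use KE = ½mv² to find velocity:
v = √(2·KE/m) = √(2 × 4.9528e-19 J / 9.109e-31 kg)
v = 1.0428e+06 m/s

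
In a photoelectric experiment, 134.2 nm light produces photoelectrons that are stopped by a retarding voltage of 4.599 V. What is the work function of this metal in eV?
4.64 eV

The stopping potential gives the maximum kinetic energy: KE_max = eV_s = 4.599 eV

From Einstein's photoelectric equation: KE_max = hc/λ - φ
Rearranging: φ = hc/λ - KE_max

Calculate photon energy:
E_photon = hc/λ = (6.626×10⁻³⁴ J·s)(3×10⁸ m/s) / (134.2×10⁻⁹ m) = 9.2388 eV

Therefore:
φ = 9.2388 - 4.599 = 4.64 eV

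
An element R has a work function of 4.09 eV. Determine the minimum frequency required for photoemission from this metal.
9.8896e+14 Hz

The threshold frequency is when the photon energy equals the work function:
hf₀ = φ

Solving for f₀:
f₀ = φ/h = (4.09 eV × 1.602×10⁻¹⁹ J/eV) / (6.626×10⁻³⁴ J·s)
f₀ = 9.8896e+14 Hz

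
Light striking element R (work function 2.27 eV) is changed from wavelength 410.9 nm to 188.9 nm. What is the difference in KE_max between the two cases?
3.5461 eV

Using Einstein's equation: KE_max = hc/λ - φ

For λ₁ = 410.9 nm:
KE₁ = hc/λ₁ - φ = 3.0174 - 2.27 = 0.7474 eV

For λ₂ = 188.9 nm:
KE₂ = hc/λ₂ - φ = 6.5635 - 2.27 = 4.2935 eV

Change in KE:
ΔKE = KE₂ - KE₁ = 4.2935 - 0.7474 = 3.5461 eV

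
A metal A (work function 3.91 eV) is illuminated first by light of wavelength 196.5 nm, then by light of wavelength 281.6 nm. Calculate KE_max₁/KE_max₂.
4.8689

Using Einstein's equation: KE_max = hc/λ - φ

For λ₁ = 196.5 nm:
E₁ = hc/λ₁ = 6.3096 eV
KE₁ = E₁ - φ = 6.3096 - 3.91 = 2.3996 eV

For λ₂ = 281.6 nm:
E₂ = hc/λ₂ = 4.4028 eV
KE₂ = E₂ - φ = 4.4028 - 3.91 = 0.4928 eV

Ratio: KE₁/KE₂ = 2.3996/0.4928 = 4.8689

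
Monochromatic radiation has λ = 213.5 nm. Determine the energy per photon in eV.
5.8072 eV

Using E = hf = hc/λ:

E = hc/λ = (6.626×10⁻³⁴ J·s)(3×10⁸ m/s) / (213.5×10⁻⁹ m)
E = 5.8072 eV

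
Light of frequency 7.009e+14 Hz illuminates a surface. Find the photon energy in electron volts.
2.8987 eV

Using E = hf:

E = hf = (6.626×10⁻³⁴ J·s)(7.009e+14 Hz)
E = 2.8987 eV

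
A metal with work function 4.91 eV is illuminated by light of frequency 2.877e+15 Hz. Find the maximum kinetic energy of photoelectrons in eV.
6.9883 eV

Using Einstein's photoelectric equation: KE_max = hf - φ

First, calculate the photon energy:
E_photon = hf = (6.626×10⁻³⁴ J·s)(2.877e+15 Hz)
E_photon = 11.8983 eV

Then, the maximum kinetic energy:
KE_max = E_photon - φ = 11.8983 eV - 4.91 eV = 6.9883 eV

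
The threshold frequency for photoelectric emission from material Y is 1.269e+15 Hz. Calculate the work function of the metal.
5.25 eV

At the threshold frequency, photon energy equals work function:
φ = hf₀

Calculating:
φ = (6.626×10⁻³⁴ J·s)(1.269e+15 Hz)
φ = 5.25 eV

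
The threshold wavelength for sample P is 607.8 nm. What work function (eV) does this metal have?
2.04 eV

At the threshold wavelength, photon energy equals work function:
φ = hc/λ₀

Calculating:
φ = (6.626×10⁻³⁴ J·s)(3×10⁸ m/s) / (607.8×10⁻⁹ m)
φ = 2.04 eV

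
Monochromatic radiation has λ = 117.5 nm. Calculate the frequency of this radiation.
2.5514e+15 Hz

Using the wave equation: c = fλ

Solving for frequency:
f = c/λ = (3×10⁸ m/s) / (117.5×10⁻⁹ m)
f = 2.5514e+15 Hz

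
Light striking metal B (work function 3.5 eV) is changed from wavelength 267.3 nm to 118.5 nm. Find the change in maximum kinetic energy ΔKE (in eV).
5.8244 eV

Using Einstein's equation: KE_max = hc/λ - φ

For λ₁ = 267.3 nm:
KE₁ = hc/λ₁ - φ = 4.6384 - 3.5 = 1.1384 eV

For λ₂ = 118.5 nm:
KE₂ = hc/λ₂ - φ = 10.4628 - 3.5 = 6.9628 eV

Change in KE:
ΔKE = KE₂ - KE₁ = 6.9628 - 1.1384 = 5.8244 eV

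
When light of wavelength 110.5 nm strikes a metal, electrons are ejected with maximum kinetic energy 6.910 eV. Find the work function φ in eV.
4.31 eV

From Einstein's photoelectric equation: KE_max = hf - φ = hc/λ - φ

Rearranging for φ:
φ = hc/λ - KE_max

Calculate photon energy:
E_photon = hc/λ = 11.2203 eV

Therefore:
φ = 11.2203 - 6.910 = 4.31 eV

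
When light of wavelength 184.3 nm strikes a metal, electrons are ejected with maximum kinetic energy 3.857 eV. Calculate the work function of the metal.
2.87 eV

From Einstein's photoelectric equation: KE_max = hf - φ = hc/λ - φ

Rearranging for φ:
φ = hc/λ - KE_max

Calculate photon energy:
E_photon = hc/λ = 6.7273 eV

Therefore:
φ = 6.7273 - 3.857 = 2.87 eV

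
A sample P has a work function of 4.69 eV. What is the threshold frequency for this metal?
1.1340e+15 Hz

The threshold frequency is when the photon energy equals the work function:
hf₀ = φ

Solving for f₀:
f₀ = φ/h = (4.69 eV × 1.602×10⁻¹⁹ J/eV) / (6.626×10⁻³⁴ J·s)
f₀ = 1.1340e+15 Hz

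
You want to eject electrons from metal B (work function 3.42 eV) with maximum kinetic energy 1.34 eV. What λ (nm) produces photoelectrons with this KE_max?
260.47 nm

From Einstein's equation: KE_max = hc/λ - φ

Rearranging for λ:
hc/λ = KE_max + φ
λ = hc/(KE_max + φ)

Required photon energy:
E_photon = KE_max + φ = 1.34 + 3.42 = 4.76 eV

Required wavelength:
λ = hc/E_photon = (6.626×10⁻³⁴)(3×10⁸) / (4.76 × 1.602×10⁻¹⁹)
λ = 260.47 nm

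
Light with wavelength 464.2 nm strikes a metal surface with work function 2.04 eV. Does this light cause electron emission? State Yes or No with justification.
Yes

For photoemission, the photon energy must exceed the work function.

Photon energy: E = hc/λ = 2.6709 eV
Work function: φ = 2.04 eV

Since E_photon (2.6709 eV) > φ (2.04 eV), photoemission WILL occur.
The threshold wavelength is λ₀ = hc/φ = 607.8 nm.
Since 464.2 nm < 607.8 nm, the light has sufficient energy.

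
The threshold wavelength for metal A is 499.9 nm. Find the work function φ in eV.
2.48 eV

At the threshold wavelength, photon energy equals work function:
φ = hc/λ₀

Calculating:
φ = (6.626×10⁻³⁴ J·s)(3×10⁸ m/s) / (499.9×10⁻⁹ m)
φ = 2.48 eV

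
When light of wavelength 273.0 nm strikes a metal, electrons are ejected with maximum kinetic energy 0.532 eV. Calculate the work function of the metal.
4.01 eV

From Einstein's photoelectric equation: KE_max = hf - φ = hc/λ - φ

Rearranging for φ:
φ = hc/λ - KE_max

Calculate photon energy:
E_photon = hc/λ = 4.5415 eV

Therefore:
φ = 4.5415 - 0.532 = 4.01 eV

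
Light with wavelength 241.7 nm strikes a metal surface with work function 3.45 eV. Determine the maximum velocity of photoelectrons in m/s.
7.6867e+05 m/s

First, find the maximum kinetic energy:
E_photon = hc/λ = 5.1297 eV
KE_max = E_photon - φ = 5.1297 - 3.45 = 1.6797 eV

Convert to Joules: KE_max = 1.6797 × 1.602×10⁻¹⁹ J = 2.6911e-19 J

Then use KE = ½mv² to find velocity:
v = √(2·KE/m) = √(2 × 2.6911e-19 J / 9.109e-31 kg)
v = 7.6867e+05 m/s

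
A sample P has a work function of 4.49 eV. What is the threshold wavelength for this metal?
276.13 nm

The threshold wavelength is when the photon energy equals the work function:
hc/λ₀ = φ

Solving for λ₀:
λ₀ = hc/φ = (6.626×10⁻³⁴ J·s)(3×10⁸ m/s) / (4.49 eV × 1.602×10⁻¹⁹ J/eV)
λ₀ = 276.13 nm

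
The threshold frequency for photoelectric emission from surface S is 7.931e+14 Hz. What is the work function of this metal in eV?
3.28 eV

At the threshold frequency, photon energy equals work function:
φ = hf₀

Calculating:
φ = (6.626×10⁻³⁴ J·s)(7.931e+14 Hz)
φ = 3.28 eV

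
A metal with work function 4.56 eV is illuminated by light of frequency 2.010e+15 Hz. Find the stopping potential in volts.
3.7527 V

The stopping potential V_s satisfies: eV_s = KE_max

First, find KE_max using Einstein's equation:
E_photon = hf = (6.626×10⁻³⁴ J·s)(2.010e+15 Hz) = 8.3127 eV
KE_max = E_photon - φ = 8.3127 - 4.56 = 3.7527 eV

Since eV_s = KE_max:
V_s = KE_max/e = 3.7527 V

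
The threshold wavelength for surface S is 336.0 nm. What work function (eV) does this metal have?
3.69 eV

At the threshold wavelength, photon energy equals work function:
φ = hc/λ₀

Calculating:
φ = (6.626×10⁻³⁴ J·s)(3×10⁸ m/s) / (336.0×10⁻⁹ m)
φ = 3.69 eV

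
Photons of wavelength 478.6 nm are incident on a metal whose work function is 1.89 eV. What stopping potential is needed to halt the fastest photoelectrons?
0.7006 V

The stopping potential V_s satisfies: eV_s = KE_max

First, find KE_max using Einstein's equation:
E_photon = hc/λ = 2.5906 eV
KE_max = E_photon - φ = 2.5906 - 1.89 = 0.7006 eV

Since eV_s = KE_max:
V_s = KE_max/e = 0.7006 V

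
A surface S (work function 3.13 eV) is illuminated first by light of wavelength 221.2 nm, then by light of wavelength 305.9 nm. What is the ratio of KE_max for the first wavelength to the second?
2.6813

Using Einstein's equation: KE_max = hc/λ - φ

For λ₁ = 221.2 nm:
E₁ = hc/λ₁ = 5.6051 eV
KE₁ = E₁ - φ = 5.6051 - 3.13 = 2.4751 eV

For λ₂ = 305.9 nm:
E₂ = hc/λ₂ = 4.0531 eV
KE₂ = E₂ - φ = 4.0531 - 3.13 = 0.9231 eV

Ratio: KE₁/KE₂ = 2.4751/0.9231 = 2.6813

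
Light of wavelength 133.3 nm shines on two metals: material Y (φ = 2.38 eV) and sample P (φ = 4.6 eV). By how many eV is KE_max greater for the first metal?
2.2200 eV

Using KE_max = hc/λ - φ for each metal:

Photon energy: E = hc/λ = 9.3011 eV

For material Y (φ₁ = 2.38 eV):
KE₁ = E - φ₁ = 9.3011 - 2.38 = 6.9211 eV

For sample P (φ₂ = 4.6 eV):
KE₂ = E - φ₂ = 9.3011 - 4.6 = 4.7011 eV

Difference:
ΔKE = KE₁ - KE₂ = 6.9211 - 4.7011 = 2.2200 eV

Note: The difference equals the difference in work functions: 4.6 - 2.38 = 2.22 eV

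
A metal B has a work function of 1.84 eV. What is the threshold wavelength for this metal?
673.83 nm

The threshold wavelength is when the photon energy equals the work function:
hc/λ₀ = φ

Solving for λ₀:
λ₀ = hc/φ = (6.626×10⁻³⁴ J·s)(3×10⁸ m/s) / (1.84 eV × 1.602×10⁻¹⁹ J/eV)
λ₀ = 673.83 nm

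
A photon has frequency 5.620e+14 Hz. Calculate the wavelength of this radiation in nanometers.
533.44 nm

Using the wave equation: c = fλ

Solving for wavelength:
λ = c/f = (3×10⁸ m/s) / (5.620e+14 Hz)
λ = 533.44 nm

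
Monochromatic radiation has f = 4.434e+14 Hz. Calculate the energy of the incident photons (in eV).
1.8338 eV

Using E = hf:

E = hf = (6.626×10⁻³⁴ J·s)(4.434e+14 Hz)
E = 1.8338 eV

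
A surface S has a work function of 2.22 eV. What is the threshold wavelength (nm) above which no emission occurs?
558.49 nm

The threshold wavelength is when the photon energy equals the work function:
hc/λ₀ = φ

Solving for λ₀:
λ₀ = hc/φ = (6.626×10⁻³⁴ J·s)(3×10⁸ m/s) / (2.22 eV × 1.602×10⁻¹⁹ J/eV)
λ₀ = 558.49 nm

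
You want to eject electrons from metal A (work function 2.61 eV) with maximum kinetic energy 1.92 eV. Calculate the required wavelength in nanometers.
273.70 nm

From Einstein's equation: KE_max = hc/λ - φ

Rearranging for λ:
hc/λ = KE_max + φ
λ = hc/(KE_max + φ)

Required photon energy:
E_photon = KE_max + φ = 1.92 + 2.61 = 4.53 eV

Required wavelength:
λ = hc/E_photon = (6.626×10⁻³⁴)(3×10⁸) / (4.53 × 1.602×10⁻¹⁹)
λ = 273.70 nm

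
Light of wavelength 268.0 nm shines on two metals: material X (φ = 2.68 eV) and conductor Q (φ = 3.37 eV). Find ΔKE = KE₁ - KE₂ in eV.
0.6900 eV

Using KE_max = hc/λ - φ for each metal:

Photon energy: E = hc/λ = 4.6263 eV

For material X (φ₁ = 2.68 eV):
KE₁ = E - φ₁ = 4.6263 - 2.68 = 1.9463 eV

For conductor Q (φ₂ = 3.37 eV):
KE₂ = E - φ₂ = 4.6263 - 3.37 = 1.2563 eV

Difference:
ΔKE = KE₁ - KE₂ = 1.9463 - 1.2563 = 0.6900 eV

Note: The difference equals the difference in work functions: 3.37 - 2.68 = 0.69 eV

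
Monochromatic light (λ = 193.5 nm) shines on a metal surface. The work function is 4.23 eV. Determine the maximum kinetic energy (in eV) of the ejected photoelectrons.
2.1775 eV

Using Einstein's photoelectric equation: KE_max = hf - φ = hc/λ - φ

First, calculate the photon energy:
E_photon = hc/λ = (6.626×10⁻³⁴ J·s)(3×10⁸ m/s) / (193.5×10⁻⁹ m)
E_photon = 6.4075 eV

Then, the maximum kinetic energy:
KE_max = E_photon - φ = 6.4075 eV - 4.23 eV = 2.1775 eV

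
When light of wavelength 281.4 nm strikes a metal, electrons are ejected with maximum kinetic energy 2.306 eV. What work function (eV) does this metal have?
2.10 eV

From Einstein's photoelectric equation: KE_max = hf - φ = hc/λ - φ

Rearranging for φ:
φ = hc/λ - KE_max

Calculate photon energy:
E_photon = hc/λ = 4.4060 eV

Therefore:
φ = 4.4060 - 2.306 = 2.10 eV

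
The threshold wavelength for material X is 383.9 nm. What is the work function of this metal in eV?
3.23 eV

At the threshold wavelength, photon energy equals work function:
φ = hc/λ₀

Calculating:
φ = (6.626×10⁻³⁴ J·s)(3×10⁸ m/s) / (383.9×10⁻⁹ m)
φ = 3.23 eV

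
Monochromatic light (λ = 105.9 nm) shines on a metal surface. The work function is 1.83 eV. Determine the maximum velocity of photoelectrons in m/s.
1.8640e+06 m/s

First, find the maximum kinetic energy:
E_photon = hc/λ = 11.7077 eV
KE_max = E_photon - φ = 11.7077 - 1.83 = 9.8777 eV

Convert to Joules: KE_max = 9.8777 × 1.602×10⁻¹⁹ J = 1.5826e-18 J

Then use KE = ½mv² to find velocity:
v = √(2·KE/m) = √(2 × 1.5826e-18 J / 9.109e-31 kg)
v = 1.8640e+06 m/s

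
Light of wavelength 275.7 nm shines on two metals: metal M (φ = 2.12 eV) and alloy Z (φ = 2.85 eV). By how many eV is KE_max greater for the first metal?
0.7300 eV

Using KE_max = hc/λ - φ for each metal:

Photon energy: E = hc/λ = 4.4971 eV

For metal M (φ₁ = 2.12 eV):
KE₁ = E - φ₁ = 4.4971 - 2.12 = 2.3771 eV

For alloy Z (φ₂ = 2.85 eV):
KE₂ = E - φ₂ = 4.4971 - 2.85 = 1.6471 eV

Difference:
ΔKE = KE₁ - KE₂ = 2.3771 - 1.6471 = 0.7300 eV

Note: The difference equals the difference in work functions: 2.85 - 2.12 = 0.73 eV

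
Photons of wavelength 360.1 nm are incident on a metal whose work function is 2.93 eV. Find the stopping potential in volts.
0.5130 V

The stopping potential V_s satisfies: eV_s = KE_max

First, find KE_max using Einstein's equation:
E_photon = hc/λ = 3.4430 eV
KE_max = E_photon - φ = 3.4430 - 2.93 = 0.5130 eV

Since eV_s = KE_max:
V_s = KE_max/e = 0.5130 V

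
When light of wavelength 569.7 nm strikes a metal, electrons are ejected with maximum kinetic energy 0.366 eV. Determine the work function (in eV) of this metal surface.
1.81 eV

From Einstein's photoelectric equation: KE_max = hf - φ = hc/λ - φ

Rearranging for φ:
φ = hc/λ - KE_max

Calculate photon energy:
E_photon = hc/λ = 2.1763 eV

Therefore:
φ = 2.1763 - 0.366 = 1.81 eV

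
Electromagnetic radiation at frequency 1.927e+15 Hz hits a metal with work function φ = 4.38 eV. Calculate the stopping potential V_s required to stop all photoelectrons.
3.5894 V

The stopping potential V_s satisfies: eV_s = KE_max

First, find KE_max using Einstein's equation:
E_photon = hf = (6.626×10⁻³⁴ J·s)(1.927e+15 Hz) = 7.9694 eV
KE_max = E_photon - φ = 7.9694 - 4.38 = 3.5894 eV

Since eV_s = KE_max:
V_s = KE_max/e = 3.5894 V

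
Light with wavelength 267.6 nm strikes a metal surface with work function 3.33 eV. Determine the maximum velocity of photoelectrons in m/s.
6.7706e+05 m/s

First, find the maximum kinetic energy:
E_photon = hc/λ = 4.6332 eV
KE_max = E_photon - φ = 4.6332 - 3.33 = 1.3032 eV

Convert to Joules: KE_max = 1.3032 × 1.602×10⁻¹⁹ J = 2.0879e-19 J

Then use KE = ½mv² to find velocity:
v = √(2·KE/m) = √(2 × 2.0879e-19 J / 9.109e-31 kg)
v = 6.7706e+05 m/s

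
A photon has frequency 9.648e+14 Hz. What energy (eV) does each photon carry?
3.9901 eV

Using E = hf:

E = hf = (6.626×10⁻³⁴ J·s)(9.648e+14 Hz)
E = 3.9901 eV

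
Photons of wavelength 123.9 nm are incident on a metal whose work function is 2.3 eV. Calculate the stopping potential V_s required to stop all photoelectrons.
7.7068 V

The stopping potential V_s satisfies: eV_s = KE_max

First, find KE_max using Einstein's equation:
E_photon = hc/λ = 10.0068 eV
KE_max = E_photon - φ = 10.0068 - 2.3 = 7.7068 eV

Since eV_s = KE_max:
V_s = KE_max/e = 7.7068 V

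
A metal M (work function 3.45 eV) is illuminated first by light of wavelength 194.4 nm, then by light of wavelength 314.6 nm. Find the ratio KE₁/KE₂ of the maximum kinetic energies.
5.9628

Using Einstein's equation: KE_max = hc/λ - φ

For λ₁ = 194.4 nm:
E₁ = hc/λ₁ = 6.3778 eV
KE₁ = E₁ - φ = 6.3778 - 3.45 = 2.9278 eV

For λ₂ = 314.6 nm:
E₂ = hc/λ₂ = 3.9410 eV
KE₂ = E₂ - φ = 3.9410 - 3.45 = 0.4910 eV

Ratio: KE₁/KE₂ = 2.9278/0.4910 = 5.9628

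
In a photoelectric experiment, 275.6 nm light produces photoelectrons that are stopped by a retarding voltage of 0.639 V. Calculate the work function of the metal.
3.86 eV

The stopping potential gives the maximum kinetic energy: KE_max = eV_s = 0.639 eV

From Einstein's photoelectric equation: KE_max = hc/λ - φ
Rearranging: φ = hc/λ - KE_max

Calculate photon energy:
E_photon = hc/λ = (6.626×10⁻³⁴ J·s)(3×10⁸ m/s) / (275.6×10⁻⁹ m) = 4.4987 eV

Therefore:
φ = 4.4987 - 0.639 = 3.86 eV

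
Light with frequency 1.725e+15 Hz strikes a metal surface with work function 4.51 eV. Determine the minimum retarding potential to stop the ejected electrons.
2.6240 V

The stopping potential V_s satisfies: eV_s = KE_max

First, find KE_max using Einstein's equation:
E_photon = hf = (6.626×10⁻³⁴ J·s)(1.725e+15 Hz) = 7.1340 eV
KE_max = E_photon - φ = 7.1340 - 4.51 = 2.6240 eV

Since eV_s = KE_max:
V_s = KE_max/e = 2.6240 V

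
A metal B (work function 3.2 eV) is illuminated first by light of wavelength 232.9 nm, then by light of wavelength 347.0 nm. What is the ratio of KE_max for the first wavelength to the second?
5.6925

Using Einstein's equation: KE_max = hc/λ - φ

For λ₁ = 232.9 nm:
E₁ = hc/λ₁ = 5.3235 eV
KE₁ = E₁ - φ = 5.3235 - 3.2 = 2.1235 eV

For λ₂ = 347.0 nm:
E₂ = hc/λ₂ = 3.5730 eV
KE₂ = E₂ - φ = 3.5730 - 3.2 = 0.3730 eV

Ratio: KE₁/KE₂ = 2.1235/0.3730 = 5.6925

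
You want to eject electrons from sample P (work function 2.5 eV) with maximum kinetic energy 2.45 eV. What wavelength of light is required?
250.47 nm

From Einstein's equation: KE_max = hc/λ - φ

Rearranging for λ:
hc/λ = KE_max + φ
λ = hc/(KE_max + φ)

Required photon energy:
E_photon = KE_max + φ = 2.45 + 2.5 = 4.95 eV

Required wavelength:
λ = hc/E_photon = (6.626×10⁻³⁴)(3×10⁸) / (4.95 × 1.602×10⁻¹⁹)
λ = 250.47 nm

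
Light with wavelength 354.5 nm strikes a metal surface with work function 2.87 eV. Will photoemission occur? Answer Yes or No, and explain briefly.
Yes

For photoemission, the photon energy must exceed the work function.

Photon energy: E = hc/λ = 3.4974 eV
Work function: φ = 2.87 eV

Since E_photon (3.4974 eV) > φ (2.87 eV), photoemission WILL occur.
The threshold wavelength is λ₀ = hc/φ = 432.0 nm.
Since 354.5 nm < 432.0 nm, the light has sufficient energy.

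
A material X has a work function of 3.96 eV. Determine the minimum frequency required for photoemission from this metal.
9.5752e+14 Hz

The threshold frequency is when the photon energy equals the work function:
hf₀ = φ

Solving for f₀:
f₀ = φ/h = (3.96 eV × 1.602×10⁻¹⁹ J/eV) / (6.626×10⁻³⁴ J·s)
f₀ = 9.5752e+14 Hz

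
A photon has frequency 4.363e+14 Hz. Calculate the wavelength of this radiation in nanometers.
687.12 nm

Using the wave equation: c = fλ

Solving for wavelength:
λ = c/f = (3×10⁸ m/s) / (4.363e+14 Hz)
λ = 687.12 nm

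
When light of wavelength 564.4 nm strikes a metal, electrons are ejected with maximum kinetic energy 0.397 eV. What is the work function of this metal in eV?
1.80 eV

From Einstein's photoelectric equation: KE_max = hf - φ = hc/λ - φ

Rearranging for φ:
φ = hc/λ - KE_max

Calculate photon energy:
E_photon = hc/λ = 2.1967 eV

Therefore:
φ = 2.1967 - 0.397 = 1.80 eV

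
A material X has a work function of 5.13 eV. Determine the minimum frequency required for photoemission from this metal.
1.2404e+15 Hz

The threshold frequency is when the photon energy equals the work function:
hf₀ = φ

Solving for f₀:
f₀ = φ/h = (5.13 eV × 1.602×10⁻¹⁹ J/eV) / (6.626×10⁻³⁴ J·s)
f₀ = 1.2404e+15 Hz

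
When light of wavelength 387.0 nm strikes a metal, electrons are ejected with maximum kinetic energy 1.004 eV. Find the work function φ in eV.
2.20 eV

From Einstein's photoelectric equation: KE_max = hf - φ = hc/λ - φ

Rearranging for φ:
φ = hc/λ - KE_max

Calculate photon energy:
E_photon = hc/λ = 3.2037 eV

Therefore:
φ = 3.2037 - 1.004 = 2.20 eV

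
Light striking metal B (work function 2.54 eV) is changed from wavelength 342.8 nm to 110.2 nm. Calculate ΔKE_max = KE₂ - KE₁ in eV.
7.6340 eV

Using Einstein's equation: KE_max = hc/λ - φ

For λ₁ = 342.8 nm:
KE₁ = hc/λ₁ - φ = 3.6168 - 2.54 = 1.0768 eV

For λ₂ = 110.2 nm:
KE₂ = hc/λ₂ - φ = 11.2508 - 2.54 = 8.7108 eV

Change in KE:
ΔKE = KE₂ - KE₁ = 8.7108 - 1.0768 = 7.6340 eV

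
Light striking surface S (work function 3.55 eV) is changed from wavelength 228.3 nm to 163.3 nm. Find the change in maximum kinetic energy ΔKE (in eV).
2.1617 eV

Using Einstein's equation: KE_max = hc/λ - φ

For λ₁ = 228.3 nm:
KE₁ = hc/λ₁ - φ = 5.4308 - 3.55 = 1.8808 eV

For λ₂ = 163.3 nm:
KE₂ = hc/λ₂ - φ = 7.5924 - 3.55 = 4.0424 eV

Change in KE:
ΔKE = KE₂ - KE₁ = 4.0424 - 1.8808 = 2.1617 eV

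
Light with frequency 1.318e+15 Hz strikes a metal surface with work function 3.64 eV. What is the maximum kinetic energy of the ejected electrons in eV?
1.8108 eV

Using Einstein's photoelectric equation: KE_max = hf - φ

First, calculate the photon energy:
E_photon = hf = (6.626×10⁻³⁴ J·s)(1.318e+15 Hz)
E_photon = 5.4508 eV

Then, the maximum kinetic energy:
KE_max = E_photon - φ = 5.4508 eV - 3.64 eV = 1.8108 eV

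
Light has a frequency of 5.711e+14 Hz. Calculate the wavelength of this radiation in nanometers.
524.94 nm

Using the wave equation: c = fλ

Solving for wavelength:
λ = c/f = (3×10⁸ m/s) / (5.711e+14 Hz)
λ = 524.94 nm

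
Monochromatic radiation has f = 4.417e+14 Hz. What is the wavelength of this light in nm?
678.72 nm

Using the wave equation: c = fλ

Solving for wavelength:
λ = c/f = (3×10⁸ m/s) / (4.417e+14 Hz)
λ = 678.72 nm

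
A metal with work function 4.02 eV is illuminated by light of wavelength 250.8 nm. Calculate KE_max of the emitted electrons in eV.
0.9235 eV

Using Einstein's photoelectric equation: KE_max = hf - φ = hc/λ - φ

First, calculate the photon energy:
E_photon = hc/λ = (6.626×10⁻³⁴ J·s)(3×10⁸ m/s) / (250.8×10⁻⁹ m)
E_photon = 4.9435 eV

Then, the maximum kinetic energy:
KE_max = E_photon - φ = 4.9435 eV - 4.02 eV = 0.9235 eV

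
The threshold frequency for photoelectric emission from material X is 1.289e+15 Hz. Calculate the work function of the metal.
5.33 eV

At the threshold frequency, photon energy equals work function:
φ = hf₀

Calculating:
φ = (6.626×10⁻³⁴ J·s)(1.289e+15 Hz)
φ = 5.33 eV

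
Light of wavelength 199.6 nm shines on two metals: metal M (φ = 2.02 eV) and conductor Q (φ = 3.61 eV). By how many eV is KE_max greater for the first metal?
1.5900 eV

Using KE_max = hc/λ - φ for each metal:

Photon energy: E = hc/λ = 6.2116 eV

For metal M (φ₁ = 2.02 eV):
KE₁ = E - φ₁ = 6.2116 - 2.02 = 4.1916 eV

For conductor Q (φ₂ = 3.61 eV):
KE₂ = E - φ₂ = 6.2116 - 3.61 = 2.6016 eV

Difference:
ΔKE = KE₁ - KE₂ = 4.1916 - 2.6016 = 1.5900 eV

Note: The difference equals the difference in work functions: 3.61 - 2.02 = 1.59 eV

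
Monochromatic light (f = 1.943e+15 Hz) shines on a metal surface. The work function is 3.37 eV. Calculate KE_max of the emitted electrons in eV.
4.6656 eV

Using Einstein's photoelectric equation: KE_max = hf - φ

First, calculate the photon energy:
E_photon = hf = (6.626×10⁻³⁴ J·s)(1.943e+15 Hz)
E_photon = 8.0356 eV

Then, the maximum kinetic energy:
KE_max = E_photon - φ = 8.0356 eV - 3.37 eV = 4.6656 eV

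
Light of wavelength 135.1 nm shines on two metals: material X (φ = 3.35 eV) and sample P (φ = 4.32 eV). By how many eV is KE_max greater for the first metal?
0.9700 eV

Using KE_max = hc/λ - φ for each metal:

Photon energy: E = hc/λ = 9.1772 eV

For material X (φ₁ = 3.35 eV):
KE₁ = E - φ₁ = 9.1772 - 3.35 = 5.8272 eV

For sample P (φ₂ = 4.32 eV):
KE₂ = E - φ₂ = 9.1772 - 4.32 = 4.8572 eV

Difference:
ΔKE = KE₁ - KE₂ = 5.8272 - 4.8572 = 0.9700 eV

Note: The difference equals the difference in work functions: 4.32 - 3.35 = 0.97 eV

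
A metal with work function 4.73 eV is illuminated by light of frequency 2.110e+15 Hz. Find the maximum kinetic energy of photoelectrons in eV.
3.9963 eV

Using Einstein's photoelectric equation: KE_max = hf - φ

First, calculate the photon energy:
E_photon = hf = (6.626×10⁻³⁴ J·s)(2.110e+15 Hz)
E_photon = 8.7263 eV

Then, the maximum kinetic energy:
KE_max = E_photon - φ = 8.7263 eV - 4.73 eV = 3.9963 eV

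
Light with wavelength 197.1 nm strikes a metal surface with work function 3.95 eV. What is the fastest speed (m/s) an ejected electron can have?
9.0735e+05 m/s

First, find the maximum kinetic energy:
E_photon = hc/λ = 6.2904 eV
KE_max = E_photon - φ = 6.2904 - 3.95 = 2.3404 eV

Convert to Joules: KE_max = 2.3404 × 1.602×10⁻¹⁹ J = 3.7498e-19 J

Then use KE = ½mv² to find velocity:
v = √(2·KE/m) = √(2 × 3.7498e-19 J / 9.109e-31 kg)
v = 9.0735e+05 m/s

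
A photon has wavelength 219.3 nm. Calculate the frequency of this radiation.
1.3670e+15 Hz

Using the wave equation: c = fλ

Solving for frequency:
f = c/λ = (3×10⁸ m/s) / (219.3×10⁻⁹ m)
f = 1.3670e+15 Hz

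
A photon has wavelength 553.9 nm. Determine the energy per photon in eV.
2.2384 eV

Using E = hf = hc/λ:

E = hc/λ = (6.626×10⁻³⁴ J·s)(3×10⁸ m/s) / (553.9×10⁻⁹ m)
E = 2.2384 eV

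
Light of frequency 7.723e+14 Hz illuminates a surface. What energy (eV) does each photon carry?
3.1940 eV

Using E = hf:

E = hf = (6.626×10⁻³⁴ J·s)(7.723e+14 Hz)
E = 3.1940 eV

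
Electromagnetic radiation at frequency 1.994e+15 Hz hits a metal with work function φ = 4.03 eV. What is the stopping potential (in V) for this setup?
4.2165 V

The stopping potential V_s satisfies: eV_s = KE_max

First, find KE_max using Einstein's equation:
E_photon = hf = (6.626×10⁻³⁴ J·s)(1.994e+15 Hz) = 8.2465 eV
KE_max = E_photon - φ = 8.2465 - 4.03 = 4.2165 eV

Since eV_s = KE_max:
V_s = KE_max/e = 4.2165 V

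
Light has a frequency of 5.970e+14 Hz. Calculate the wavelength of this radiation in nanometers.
502.16 nm

Using the wave equation: c = fλ

Solving for wavelength:
λ = c/f = (3×10⁸ m/s) / (5.970e+14 Hz)
λ = 502.16 nm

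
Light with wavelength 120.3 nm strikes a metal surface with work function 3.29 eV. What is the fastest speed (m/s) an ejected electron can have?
1.5710e+06 m/s

First, find the maximum kinetic energy:
E_photon = hc/λ = 10.3063 eV
KE_max = E_photon - φ = 10.3063 - 3.29 = 7.0163 eV

Convert to Joules: KE_max = 7.0163 × 1.602×10⁻¹⁹ J = 1.1241e-18 J

Then use KE = ½mv² to find velocity:
v = √(2·KE/m) = √(2 × 1.1241e-18 J / 9.109e-31 kg)
v = 1.5710e+06 m/s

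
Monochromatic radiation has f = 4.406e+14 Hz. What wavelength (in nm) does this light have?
680.42 nm

Using the wave equation: c = fλ

Solving for wavelength:
λ = c/f = (3×10⁸ m/s) / (4.406e+14 Hz)
λ = 680.42 nm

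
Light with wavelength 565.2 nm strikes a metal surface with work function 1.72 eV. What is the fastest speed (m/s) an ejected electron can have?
4.0818e+05 m/s

First, find the maximum kinetic energy:
E_photon = hc/λ = 2.1936 eV
KE_max = E_photon - φ = 2.1936 - 1.72 = 0.4736 eV

Convert to Joules: KE_max = 0.4736 × 1.602×10⁻¹⁹ J = 7.5885e-20 J

Then use KE = ½mv² to find velocity:
v = √(2·KE/m) = √(2 × 7.5885e-20 J / 9.109e-31 kg)
v = 4.0818e+05 m/s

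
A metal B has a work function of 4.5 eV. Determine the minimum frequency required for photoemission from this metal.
1.0881e+15 Hz

The threshold frequency is when the photon energy equals the work function:
hf₀ = φ

Solving for f₀:
f₀ = φ/h = (4.5 eV × 1.602×10⁻¹⁹ J/eV) / (6.626×10⁻³⁴ J·s)
f₀ = 1.0881e+15 Hz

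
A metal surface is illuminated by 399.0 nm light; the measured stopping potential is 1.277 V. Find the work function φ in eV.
1.83 eV

The stopping potential gives the maximum kinetic energy: KE_max = eV_s = 1.277 eV

From Einstein's photoelectric equation: KE_max = hc/λ - φ
Rearranging: φ = hc/λ - KE_max

Calculate photon energy:
E_photon = hc/λ = (6.626×10⁻³⁴ J·s)(3×10⁸ m/s) / (399.0×10⁻⁹ m) = 3.1074 eV

Therefore:
φ = 3.1074 - 1.277 = 1.83 eV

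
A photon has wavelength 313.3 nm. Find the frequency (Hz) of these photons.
9.5689e+14 Hz

Using the wave equation: c = fλ

Solving for frequency:
f = c/λ = (3×10⁸ m/s) / (313.3×10⁻⁹ m)
f = 9.5689e+14 Hz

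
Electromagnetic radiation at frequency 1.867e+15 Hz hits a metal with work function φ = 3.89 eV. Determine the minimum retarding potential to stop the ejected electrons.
3.8313 V

The stopping potential V_s satisfies: eV_s = KE_max

First, find KE_max using Einstein's equation:
E_photon = hf = (6.626×10⁻³⁴ J·s)(1.867e+15 Hz) = 7.7213 eV
KE_max = E_photon - φ = 7.7213 - 3.89 = 3.8313 eV

Since eV_s = KE_max:
V_s = KE_max/e = 3.8313 V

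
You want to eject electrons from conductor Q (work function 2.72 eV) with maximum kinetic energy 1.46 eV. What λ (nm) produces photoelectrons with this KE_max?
296.61 nm

From Einstein's equation: KE_max = hc/λ - φ

Rearranging for λ:
hc/λ = KE_max + φ
λ = hc/(KE_max + φ)

Required photon energy:
E_photon = KE_max + φ = 1.46 + 2.72 = 4.18 eV

Required wavelength:
λ = hc/E_photon = (6.626×10⁻³⁴)(3×10⁸) / (4.18 × 1.602×10⁻¹⁹)
λ = 296.61 nm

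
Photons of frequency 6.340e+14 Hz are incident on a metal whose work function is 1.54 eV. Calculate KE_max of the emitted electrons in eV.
1.0820 eV

Using Einstein's photoelectric equation: KE_max = hf - φ

First, calculate the photon energy:
E_photon = hf = (6.626×10⁻³⁴ J·s)(6.340e+14 Hz)
E_photon = 2.6220 eV

Then, the maximum kinetic energy:
KE_max = E_photon - φ = 2.6220 eV - 1.54 eV = 1.0820 eV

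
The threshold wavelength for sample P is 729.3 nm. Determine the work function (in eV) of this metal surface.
1.70 eV

At the threshold wavelength, photon energy equals work function:
φ = hc/λ₀

Calculating:
φ = (6.626×10⁻³⁴ J·s)(3×10⁸ m/s) / (729.3×10⁻⁹ m)
φ = 1.70 eV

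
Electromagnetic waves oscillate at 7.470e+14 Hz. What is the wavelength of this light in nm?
401.33 nm

Using the wave equation: c = fλ

Solving for wavelength:
λ = c/f = (3×10⁸ m/s) / (7.470e+14 Hz)
λ = 401.33 nm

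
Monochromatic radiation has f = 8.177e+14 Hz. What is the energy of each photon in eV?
3.3817 eV

Using E = hf:

E = hf = (6.626×10⁻³⁴ J·s)(8.177e+14 Hz)
E = 3.3817 eV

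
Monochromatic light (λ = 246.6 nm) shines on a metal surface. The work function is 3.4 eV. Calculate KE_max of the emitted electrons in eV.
1.6277 eV

Using Einstein's photoelectric equation: KE_max = hf - φ = hc/λ - φ

First, calculate the photon energy:
E_photon = hc/λ = (6.626×10⁻³⁴ J·s)(3×10⁸ m/s) / (246.6×10⁻⁹ m)
E_photon = 5.0277 eV

Then, the maximum kinetic energy:
KE_max = E_photon - φ = 5.0277 eV - 3.4 eV = 1.6277 eV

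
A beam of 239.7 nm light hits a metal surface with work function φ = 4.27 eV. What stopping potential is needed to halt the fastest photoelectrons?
0.9025 V

The stopping potential V_s satisfies: eV_s = KE_max

First, find KE_max using Einstein's equation:
E_photon = hc/λ = 5.1725 eV
KE_max = E_photon - φ = 5.1725 - 4.27 = 0.9025 eV

Since eV_s = KE_max:
V_s = KE_max/e = 0.9025 V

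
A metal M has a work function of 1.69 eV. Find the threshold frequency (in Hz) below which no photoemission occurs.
4.0864e+14 Hz

The threshold frequency is when the photon energy equals the work function:
hf₀ = φ

Solving for f₀:
f₀ = φ/h = (1.69 eV × 1.602×10⁻¹⁹ J/eV) / (6.626×10⁻³⁴ J·s)
f₀ = 4.0864e+14 Hz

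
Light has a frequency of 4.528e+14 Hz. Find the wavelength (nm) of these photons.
662.09 nm

Using the wave equation: c = fλ

Solving for wavelength:
λ = c/f = (3×10⁸ m/s) / (4.528e+14 Hz)
λ = 662.09 nm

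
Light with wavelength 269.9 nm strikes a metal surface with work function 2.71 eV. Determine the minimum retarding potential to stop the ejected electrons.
1.8837 V

The stopping potential V_s satisfies: eV_s = KE_max

First, find KE_max using Einstein's equation:
E_photon = hc/λ = 4.5937 eV
KE_max = E_photon - φ = 4.5937 - 2.71 = 1.8837 eV

Since eV_s = KE_max:
V_s = KE_max/e = 1.8837 V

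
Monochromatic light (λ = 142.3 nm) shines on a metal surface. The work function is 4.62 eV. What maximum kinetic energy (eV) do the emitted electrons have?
4.0929 eV

Using Einstein's photoelectric equation: KE_max = hf - φ = hc/λ - φ

First, calculate the photon energy:
E_photon = hc/λ = (6.626×10⁻³⁴ J·s)(3×10⁸ m/s) / (142.3×10⁻⁹ m)
E_photon = 8.7129 eV

Then, the maximum kinetic energy:
KE_max = E_photon - φ = 8.7129 eV - 4.62 eV = 4.0929 eV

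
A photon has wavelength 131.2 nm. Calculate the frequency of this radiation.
2.2850e+15 Hz

Using the wave equation: c = fλ

Solving for frequency:
f = c/λ = (3×10⁸ m/s) / (131.2×10⁻⁹ m)
f = 2.2850e+15 Hz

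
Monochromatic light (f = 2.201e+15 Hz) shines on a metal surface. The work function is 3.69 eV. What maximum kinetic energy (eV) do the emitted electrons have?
5.4126 eV

Using Einstein's photoelectric equation: KE_max = hf - φ

First, calculate the photon energy:
E_photon = hf = (6.626×10⁻³⁴ J·s)(2.201e+15 Hz)
E_photon = 9.1026 eV

Then, the maximum kinetic energy:
KE_max = E_photon - φ = 9.1026 eV - 3.69 eV = 5.4126 eV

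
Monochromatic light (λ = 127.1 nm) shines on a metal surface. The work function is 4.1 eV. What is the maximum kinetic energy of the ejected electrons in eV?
5.6549 eV

Using Einstein's photoelectric equation: KE_max = hf - φ = hc/λ - φ

First, calculate the photon energy:
E_photon = hc/λ = (6.626×10⁻³⁴ J·s)(3×10⁸ m/s) / (127.1×10⁻⁹ m)
E_photon = 9.7549 eV

Then, the maximum kinetic energy:
KE_max = E_photon - φ = 9.7549 eV - 4.1 eV = 5.6549 eV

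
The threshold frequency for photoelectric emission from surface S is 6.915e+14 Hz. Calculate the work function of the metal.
2.86 eV

At the threshold frequency, photon energy equals work function:
φ = hf₀

Calculating:
φ = (6.626×10⁻³⁴ J·s)(6.915e+14 Hz)
φ = 2.86 eV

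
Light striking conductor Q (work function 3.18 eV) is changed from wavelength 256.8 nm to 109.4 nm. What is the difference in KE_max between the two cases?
6.5051 eV

Using Einstein's equation: KE_max = hc/λ - φ

For λ₁ = 256.8 nm:
KE₁ = hc/λ₁ - φ = 4.8280 - 3.18 = 1.6480 eV

For λ₂ = 109.4 nm:
KE₂ = hc/λ₂ - φ = 11.3331 - 3.18 = 8.1531 eV

Change in KE:
ΔKE = KE₂ - KE₁ = 8.1531 - 1.6480 = 6.5051 eV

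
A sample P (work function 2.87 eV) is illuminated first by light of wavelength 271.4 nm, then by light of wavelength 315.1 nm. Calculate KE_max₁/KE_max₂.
1.5950

Using Einstein's equation: KE_max = hc/λ - φ

For λ₁ = 271.4 nm:
E₁ = hc/λ₁ = 4.5683 eV
KE₁ = E₁ - φ = 4.5683 - 2.87 = 1.6983 eV

For λ₂ = 315.1 nm:
E₂ = hc/λ₂ = 3.9348 eV
KE₂ = E₂ - φ = 3.9348 - 2.87 = 1.0648 eV

Ratio: KE₁/KE₂ = 1.6983/1.0648 = 1.5950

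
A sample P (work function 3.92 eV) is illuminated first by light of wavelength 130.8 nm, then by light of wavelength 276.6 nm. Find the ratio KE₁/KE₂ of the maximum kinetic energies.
9.8836

Using Einstein's equation: KE_max = hc/λ - φ

For λ₁ = 130.8 nm:
E₁ = hc/λ₁ = 9.4789 eV
KE₁ = E₁ - φ = 9.4789 - 3.92 = 5.5589 eV

For λ₂ = 276.6 nm:
E₂ = hc/λ₂ = 4.4824 eV
KE₂ = E₂ - φ = 4.4824 - 3.92 = 0.5624 eV

Ratio: KE₁/KE₂ = 5.5589/0.5624 = 9.8836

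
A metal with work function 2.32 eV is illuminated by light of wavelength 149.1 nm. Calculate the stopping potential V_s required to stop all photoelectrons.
5.9955 V

The stopping potential V_s satisfies: eV_s = KE_max

First, find KE_max using Einstein's equation:
E_photon = hc/λ = 8.3155 eV
KE_max = E_photon - φ = 8.3155 - 2.32 = 5.9955 eV

Since eV_s = KE_max:
V_s = KE_max/e = 5.9955 V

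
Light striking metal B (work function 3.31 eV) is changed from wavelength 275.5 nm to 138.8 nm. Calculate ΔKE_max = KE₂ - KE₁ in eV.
4.4322 eV

Using Einstein's equation: KE_max = hc/λ - φ

For λ₁ = 275.5 nm:
KE₁ = hc/λ₁ - φ = 4.5003 - 3.31 = 1.1903 eV

For λ₂ = 138.8 nm:
KE₂ = hc/λ₂ - φ = 8.9326 - 3.31 = 5.6226 eV

Change in KE:
ΔKE = KE₂ - KE₁ = 5.6226 - 1.1903 = 4.4322 eV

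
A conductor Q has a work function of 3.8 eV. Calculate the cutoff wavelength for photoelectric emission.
326.27 nm

The threshold wavelength is when the photon energy equals the work function:
hc/λ₀ = φ

Solving for λ₀:
λ₀ = hc/φ = (6.626×10⁻³⁴ J·s)(3×10⁸ m/s) / (3.8 eV × 1.602×10⁻¹⁹ J/eV)
λ₀ = 326.27 nm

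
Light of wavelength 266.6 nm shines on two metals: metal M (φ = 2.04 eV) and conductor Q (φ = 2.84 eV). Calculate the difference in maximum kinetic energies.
0.8000 eV

Using KE_max = hc/λ - φ for each metal:

Photon energy: E = hc/λ = 4.6506 eV

For metal M (φ₁ = 2.04 eV):
KE₁ = E - φ₁ = 4.6506 - 2.04 = 2.6106 eV

For conductor Q (φ₂ = 2.84 eV):
KE₂ = E - φ₂ = 4.6506 - 2.84 = 1.8106 eV

Difference:
ΔKE = KE₁ - KE₂ = 2.6106 - 1.8106 = 0.8000 eV

Note: The difference equals the difference in work functions: 2.84 - 2.04 = 0.80 eV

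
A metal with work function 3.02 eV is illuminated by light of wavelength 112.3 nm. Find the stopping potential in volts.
8.0204 V

The stopping potential V_s satisfies: eV_s = KE_max

First, find KE_max using Einstein's equation:
E_photon = hc/λ = 11.0404 eV
KE_max = E_photon - φ = 11.0404 - 3.02 = 8.0204 eV

Since eV_s = KE_max:
V_s = KE_max/e = 8.0204 V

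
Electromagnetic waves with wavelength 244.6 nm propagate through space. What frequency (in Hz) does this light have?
1.2256e+15 Hz

Using the wave equation: c = fλ

Solving for frequency:
f = c/λ = (3×10⁸ m/s) / (244.6×10⁻⁹ m)
f = 1.2256e+15 Hz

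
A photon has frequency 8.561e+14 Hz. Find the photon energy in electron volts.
3.5405 eV

Using E = hf:

E = hf = (6.626×10⁻³⁴ J·s)(8.561e+14 Hz)
E = 3.5405 eV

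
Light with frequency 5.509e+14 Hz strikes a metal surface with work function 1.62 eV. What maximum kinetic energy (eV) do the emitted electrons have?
0.6583 eV

Using Einstein's photoelectric equation: KE_max = hf - φ

First, calculate the photon energy:
E_photon = hf = (6.626×10⁻³⁴ J·s)(5.509e+14 Hz)
E_photon = 2.2783 eV

Then, the maximum kinetic energy:
KE_max = E_photon - φ = 2.2783 eV - 1.62 eV = 0.6583 eV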